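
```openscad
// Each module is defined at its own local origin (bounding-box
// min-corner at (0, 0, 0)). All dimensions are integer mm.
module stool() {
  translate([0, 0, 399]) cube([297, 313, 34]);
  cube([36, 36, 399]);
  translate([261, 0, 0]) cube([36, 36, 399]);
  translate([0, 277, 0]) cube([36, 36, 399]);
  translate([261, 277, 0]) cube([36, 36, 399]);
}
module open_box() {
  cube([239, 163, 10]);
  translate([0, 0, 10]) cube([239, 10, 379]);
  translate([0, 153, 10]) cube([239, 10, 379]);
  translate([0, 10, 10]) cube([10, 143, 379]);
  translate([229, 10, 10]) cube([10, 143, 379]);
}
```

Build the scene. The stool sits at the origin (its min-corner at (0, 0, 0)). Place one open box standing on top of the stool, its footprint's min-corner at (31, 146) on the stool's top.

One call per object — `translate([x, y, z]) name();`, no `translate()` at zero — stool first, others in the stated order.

stool();
translate([31, 146, 433]) open_box();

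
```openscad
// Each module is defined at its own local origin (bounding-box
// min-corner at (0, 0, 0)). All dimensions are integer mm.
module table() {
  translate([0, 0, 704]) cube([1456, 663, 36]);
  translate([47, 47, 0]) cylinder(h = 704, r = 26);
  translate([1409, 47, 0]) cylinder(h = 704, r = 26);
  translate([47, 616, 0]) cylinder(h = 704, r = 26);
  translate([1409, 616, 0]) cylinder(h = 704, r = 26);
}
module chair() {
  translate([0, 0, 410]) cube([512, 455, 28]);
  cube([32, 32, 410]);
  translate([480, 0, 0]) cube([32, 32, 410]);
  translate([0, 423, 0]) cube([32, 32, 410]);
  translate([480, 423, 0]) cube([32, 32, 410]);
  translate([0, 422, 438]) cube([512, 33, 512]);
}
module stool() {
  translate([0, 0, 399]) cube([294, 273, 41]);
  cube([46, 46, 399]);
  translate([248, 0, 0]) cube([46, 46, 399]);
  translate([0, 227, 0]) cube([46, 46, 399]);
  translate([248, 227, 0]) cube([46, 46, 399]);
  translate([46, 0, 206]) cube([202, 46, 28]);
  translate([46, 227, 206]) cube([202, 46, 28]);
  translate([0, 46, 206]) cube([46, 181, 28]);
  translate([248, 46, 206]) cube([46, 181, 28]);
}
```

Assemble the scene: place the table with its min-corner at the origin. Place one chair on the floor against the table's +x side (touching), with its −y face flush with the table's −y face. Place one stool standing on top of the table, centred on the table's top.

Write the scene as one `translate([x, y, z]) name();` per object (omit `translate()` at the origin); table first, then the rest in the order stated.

table();
translate([1456, 0, 0]) chair();
translate([581, 195, 740]) stool();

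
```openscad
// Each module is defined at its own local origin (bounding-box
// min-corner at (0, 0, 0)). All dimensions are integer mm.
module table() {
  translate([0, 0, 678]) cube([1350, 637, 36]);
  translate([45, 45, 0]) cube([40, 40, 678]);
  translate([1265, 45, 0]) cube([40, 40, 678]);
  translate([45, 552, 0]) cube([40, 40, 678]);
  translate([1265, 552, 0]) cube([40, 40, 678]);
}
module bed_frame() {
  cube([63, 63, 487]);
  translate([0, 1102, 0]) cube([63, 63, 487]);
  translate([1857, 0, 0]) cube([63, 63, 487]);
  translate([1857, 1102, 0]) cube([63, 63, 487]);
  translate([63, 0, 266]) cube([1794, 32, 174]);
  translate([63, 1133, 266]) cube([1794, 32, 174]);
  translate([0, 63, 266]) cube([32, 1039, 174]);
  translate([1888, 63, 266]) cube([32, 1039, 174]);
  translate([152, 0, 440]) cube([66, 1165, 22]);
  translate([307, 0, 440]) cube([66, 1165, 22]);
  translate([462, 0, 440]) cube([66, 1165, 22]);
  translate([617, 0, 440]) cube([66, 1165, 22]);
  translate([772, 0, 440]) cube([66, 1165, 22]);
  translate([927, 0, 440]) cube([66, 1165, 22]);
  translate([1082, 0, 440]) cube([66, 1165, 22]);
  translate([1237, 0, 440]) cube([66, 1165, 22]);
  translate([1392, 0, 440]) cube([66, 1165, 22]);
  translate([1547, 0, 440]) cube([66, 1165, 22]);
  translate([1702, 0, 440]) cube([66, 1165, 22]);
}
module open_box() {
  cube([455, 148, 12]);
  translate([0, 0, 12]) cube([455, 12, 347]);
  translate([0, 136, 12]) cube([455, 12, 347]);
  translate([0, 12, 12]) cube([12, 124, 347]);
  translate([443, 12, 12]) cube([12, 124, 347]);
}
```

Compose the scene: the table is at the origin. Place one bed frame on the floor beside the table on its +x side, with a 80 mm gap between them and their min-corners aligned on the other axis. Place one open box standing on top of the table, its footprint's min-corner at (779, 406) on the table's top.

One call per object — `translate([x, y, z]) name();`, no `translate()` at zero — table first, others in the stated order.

table();
translate([1430, 0, 0]) bed_frame();
translate([779, 406, 714]) open_box();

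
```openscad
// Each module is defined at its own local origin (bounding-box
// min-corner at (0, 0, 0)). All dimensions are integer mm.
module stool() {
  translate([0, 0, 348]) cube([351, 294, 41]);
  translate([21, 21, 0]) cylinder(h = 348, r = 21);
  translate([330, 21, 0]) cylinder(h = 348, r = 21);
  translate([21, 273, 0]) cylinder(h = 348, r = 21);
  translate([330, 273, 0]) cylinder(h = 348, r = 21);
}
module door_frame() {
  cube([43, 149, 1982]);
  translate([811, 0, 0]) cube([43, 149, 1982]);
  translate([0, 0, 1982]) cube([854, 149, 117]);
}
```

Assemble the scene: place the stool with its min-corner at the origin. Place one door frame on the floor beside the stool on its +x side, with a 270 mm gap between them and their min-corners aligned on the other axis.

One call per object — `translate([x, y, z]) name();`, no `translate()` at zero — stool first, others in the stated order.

stool();
translate([621, 0, 0]) door_frame();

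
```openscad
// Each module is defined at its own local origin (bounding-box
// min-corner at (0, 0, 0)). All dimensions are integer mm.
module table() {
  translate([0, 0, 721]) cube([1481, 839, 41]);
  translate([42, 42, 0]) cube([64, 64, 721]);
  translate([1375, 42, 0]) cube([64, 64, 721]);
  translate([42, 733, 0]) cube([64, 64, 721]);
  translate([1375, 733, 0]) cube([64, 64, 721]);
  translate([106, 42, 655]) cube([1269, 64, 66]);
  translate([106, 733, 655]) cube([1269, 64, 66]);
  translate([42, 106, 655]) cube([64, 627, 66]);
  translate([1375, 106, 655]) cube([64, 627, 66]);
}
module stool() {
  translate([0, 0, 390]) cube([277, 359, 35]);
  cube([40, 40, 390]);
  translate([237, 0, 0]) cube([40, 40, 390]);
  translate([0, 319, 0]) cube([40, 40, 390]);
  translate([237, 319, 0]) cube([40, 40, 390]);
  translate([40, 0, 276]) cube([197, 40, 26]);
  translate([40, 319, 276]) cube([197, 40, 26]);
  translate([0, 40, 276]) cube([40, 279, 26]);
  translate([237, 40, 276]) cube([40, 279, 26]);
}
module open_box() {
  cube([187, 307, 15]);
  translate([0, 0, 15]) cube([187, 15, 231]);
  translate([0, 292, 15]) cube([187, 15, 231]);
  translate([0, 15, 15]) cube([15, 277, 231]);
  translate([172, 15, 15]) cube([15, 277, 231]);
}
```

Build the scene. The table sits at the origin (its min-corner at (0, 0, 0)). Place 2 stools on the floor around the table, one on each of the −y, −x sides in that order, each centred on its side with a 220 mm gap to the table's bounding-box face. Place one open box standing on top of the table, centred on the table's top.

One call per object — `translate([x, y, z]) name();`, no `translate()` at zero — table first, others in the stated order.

table();
translate([602, -579, 0]) stool();
translate([-497, 240, 0]) stool();
translate([647, 266, 762]) open_box();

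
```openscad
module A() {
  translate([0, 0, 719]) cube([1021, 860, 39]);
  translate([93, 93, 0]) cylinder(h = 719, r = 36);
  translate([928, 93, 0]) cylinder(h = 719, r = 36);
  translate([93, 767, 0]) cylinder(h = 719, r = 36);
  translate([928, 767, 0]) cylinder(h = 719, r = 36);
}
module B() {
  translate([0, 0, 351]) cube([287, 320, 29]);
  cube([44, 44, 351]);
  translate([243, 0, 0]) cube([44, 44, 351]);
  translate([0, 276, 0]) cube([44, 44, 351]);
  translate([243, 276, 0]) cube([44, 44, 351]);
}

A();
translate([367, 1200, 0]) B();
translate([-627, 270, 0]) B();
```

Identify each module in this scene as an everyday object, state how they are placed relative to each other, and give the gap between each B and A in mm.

Each stool's nearest face is 340 mm from the table's bounding box.

A is a table. B is a stool. Two stools sit around the table at the +y, −x sides. The gap between each stool and the table is 340 mm.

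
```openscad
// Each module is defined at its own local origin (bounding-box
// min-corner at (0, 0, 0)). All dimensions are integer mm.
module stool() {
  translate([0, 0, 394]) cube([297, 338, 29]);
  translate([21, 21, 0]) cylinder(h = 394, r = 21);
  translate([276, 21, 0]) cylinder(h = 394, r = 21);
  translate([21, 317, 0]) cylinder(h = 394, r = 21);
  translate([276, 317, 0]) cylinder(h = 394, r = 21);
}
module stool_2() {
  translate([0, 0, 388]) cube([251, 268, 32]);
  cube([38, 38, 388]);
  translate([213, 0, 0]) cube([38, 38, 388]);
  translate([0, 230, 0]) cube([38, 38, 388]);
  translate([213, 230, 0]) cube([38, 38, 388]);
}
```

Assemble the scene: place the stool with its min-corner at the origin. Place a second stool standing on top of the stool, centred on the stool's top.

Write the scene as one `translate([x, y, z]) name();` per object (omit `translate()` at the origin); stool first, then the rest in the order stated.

stool();
translate([23, 35, 423]) stool_2();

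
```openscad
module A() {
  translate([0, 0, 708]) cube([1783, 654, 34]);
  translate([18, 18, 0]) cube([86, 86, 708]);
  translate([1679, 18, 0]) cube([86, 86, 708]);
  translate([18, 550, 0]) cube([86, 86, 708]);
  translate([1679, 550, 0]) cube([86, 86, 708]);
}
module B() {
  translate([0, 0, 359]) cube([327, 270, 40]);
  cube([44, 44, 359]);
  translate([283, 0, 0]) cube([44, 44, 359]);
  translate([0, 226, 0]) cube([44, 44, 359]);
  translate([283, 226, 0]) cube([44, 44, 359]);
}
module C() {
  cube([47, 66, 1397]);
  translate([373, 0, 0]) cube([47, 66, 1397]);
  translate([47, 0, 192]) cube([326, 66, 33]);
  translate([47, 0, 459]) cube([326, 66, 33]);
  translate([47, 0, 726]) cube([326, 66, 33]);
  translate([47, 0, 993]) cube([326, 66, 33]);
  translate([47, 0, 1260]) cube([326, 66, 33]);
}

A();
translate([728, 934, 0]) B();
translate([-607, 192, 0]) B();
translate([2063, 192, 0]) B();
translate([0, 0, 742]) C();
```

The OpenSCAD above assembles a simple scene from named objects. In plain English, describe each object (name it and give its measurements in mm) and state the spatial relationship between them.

A is a table: top 1783 mm (x) × 654 mm (y), 34 mm thick, upper face at z = 742 mm, on four 86×86 mm square legs, each inset 18 mm from the nearest pair of top edges, running from z = 0 to the bottom of the top.

B is a four-legged stool. The seat is a 327×270×40 mm slab whose top surface is at z = 399 mm; four square legs, each 44×44 mm in cross-section, run from the floor (z = 0) to the underside of the seat, each flush with a corner of the seat.

C is a straight ladder. Two 47×66 mm vertical rails, 1397 mm tall, stand 420 mm apart (outside-to-outside) with their front faces coplanar on the −y side. 5 rungs, each 66 mm deep and 33 mm tall, span between the inner faces of the rails, front faces flush with the rails. The lowest rung's underside is at z = 192 mm and rungs are spaced 267 mm apart (underside to underside).

Three stools sit around the table at the +y, −x, +x sides. The ladder is on top of the table.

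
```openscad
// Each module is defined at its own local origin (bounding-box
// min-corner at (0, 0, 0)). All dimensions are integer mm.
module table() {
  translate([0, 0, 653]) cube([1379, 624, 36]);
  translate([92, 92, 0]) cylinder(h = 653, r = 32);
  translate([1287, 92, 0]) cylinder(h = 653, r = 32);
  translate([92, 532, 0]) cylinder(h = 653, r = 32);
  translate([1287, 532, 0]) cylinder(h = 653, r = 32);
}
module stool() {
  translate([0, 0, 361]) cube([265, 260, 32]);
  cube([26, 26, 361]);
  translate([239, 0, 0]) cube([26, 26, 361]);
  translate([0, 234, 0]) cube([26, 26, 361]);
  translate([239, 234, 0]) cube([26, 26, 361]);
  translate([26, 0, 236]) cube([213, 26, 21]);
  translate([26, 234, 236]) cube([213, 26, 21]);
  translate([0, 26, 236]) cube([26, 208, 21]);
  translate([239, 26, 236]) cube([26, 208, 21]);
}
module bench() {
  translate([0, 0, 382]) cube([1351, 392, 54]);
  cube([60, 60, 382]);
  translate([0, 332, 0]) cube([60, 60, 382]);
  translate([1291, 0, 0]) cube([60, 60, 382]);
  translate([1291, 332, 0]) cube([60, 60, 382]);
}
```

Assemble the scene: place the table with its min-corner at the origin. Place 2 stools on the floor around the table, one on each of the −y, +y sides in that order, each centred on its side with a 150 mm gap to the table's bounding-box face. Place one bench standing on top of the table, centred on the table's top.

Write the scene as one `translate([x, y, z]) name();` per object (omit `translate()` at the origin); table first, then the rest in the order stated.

table();
translate([557, -410, 0]) stool();
translate([557, 774, 0]) stool();
translate([14, 116, 689]) bench();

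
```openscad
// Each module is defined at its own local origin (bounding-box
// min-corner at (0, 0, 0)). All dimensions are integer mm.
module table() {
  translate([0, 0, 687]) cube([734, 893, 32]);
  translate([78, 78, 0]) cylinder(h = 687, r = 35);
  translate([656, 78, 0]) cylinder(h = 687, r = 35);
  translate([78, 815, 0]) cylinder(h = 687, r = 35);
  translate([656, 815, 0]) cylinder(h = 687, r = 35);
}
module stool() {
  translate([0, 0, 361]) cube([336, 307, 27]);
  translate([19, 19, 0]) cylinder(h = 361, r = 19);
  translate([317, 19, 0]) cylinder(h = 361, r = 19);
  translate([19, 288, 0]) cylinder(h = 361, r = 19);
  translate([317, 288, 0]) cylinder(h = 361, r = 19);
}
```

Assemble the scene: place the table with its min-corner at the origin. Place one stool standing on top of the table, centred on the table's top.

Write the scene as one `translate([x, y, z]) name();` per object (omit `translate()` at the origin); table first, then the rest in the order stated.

table();
translate([199, 293, 719]) stool();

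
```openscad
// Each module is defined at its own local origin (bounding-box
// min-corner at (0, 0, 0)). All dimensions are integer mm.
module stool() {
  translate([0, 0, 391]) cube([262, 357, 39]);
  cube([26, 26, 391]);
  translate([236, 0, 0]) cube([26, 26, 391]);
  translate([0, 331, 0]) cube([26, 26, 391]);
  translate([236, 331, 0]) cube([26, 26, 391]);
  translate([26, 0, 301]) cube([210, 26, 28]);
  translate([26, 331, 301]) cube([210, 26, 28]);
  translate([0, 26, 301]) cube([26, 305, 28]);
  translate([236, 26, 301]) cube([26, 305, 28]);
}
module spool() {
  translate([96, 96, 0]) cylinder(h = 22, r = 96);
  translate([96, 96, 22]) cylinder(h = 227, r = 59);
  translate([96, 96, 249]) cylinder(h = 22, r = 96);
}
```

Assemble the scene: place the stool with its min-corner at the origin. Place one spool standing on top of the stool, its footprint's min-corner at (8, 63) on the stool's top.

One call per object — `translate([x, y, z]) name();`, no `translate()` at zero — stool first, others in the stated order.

stool();
translate([8, 63, 430]) spool();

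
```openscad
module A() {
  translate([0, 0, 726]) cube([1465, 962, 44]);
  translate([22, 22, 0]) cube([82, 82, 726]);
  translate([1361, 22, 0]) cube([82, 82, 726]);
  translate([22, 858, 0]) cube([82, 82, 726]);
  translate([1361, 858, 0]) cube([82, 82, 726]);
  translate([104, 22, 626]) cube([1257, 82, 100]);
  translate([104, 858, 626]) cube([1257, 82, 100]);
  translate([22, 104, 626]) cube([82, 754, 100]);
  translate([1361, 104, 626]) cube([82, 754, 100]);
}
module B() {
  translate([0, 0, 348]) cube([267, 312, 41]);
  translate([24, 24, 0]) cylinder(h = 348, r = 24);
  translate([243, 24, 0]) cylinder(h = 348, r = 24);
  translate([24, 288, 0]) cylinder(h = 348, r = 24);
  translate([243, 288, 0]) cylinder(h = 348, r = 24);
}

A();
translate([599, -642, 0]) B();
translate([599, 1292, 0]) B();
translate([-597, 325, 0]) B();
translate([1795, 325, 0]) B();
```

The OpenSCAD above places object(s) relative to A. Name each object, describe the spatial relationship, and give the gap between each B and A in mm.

Each stool's nearest face is 330 mm from the table's bounding box.

A is a table. B is a stool. Four stools sit around the table at the −y, +y, −x, +x sides. The gap between each stool and the table is 330 mm.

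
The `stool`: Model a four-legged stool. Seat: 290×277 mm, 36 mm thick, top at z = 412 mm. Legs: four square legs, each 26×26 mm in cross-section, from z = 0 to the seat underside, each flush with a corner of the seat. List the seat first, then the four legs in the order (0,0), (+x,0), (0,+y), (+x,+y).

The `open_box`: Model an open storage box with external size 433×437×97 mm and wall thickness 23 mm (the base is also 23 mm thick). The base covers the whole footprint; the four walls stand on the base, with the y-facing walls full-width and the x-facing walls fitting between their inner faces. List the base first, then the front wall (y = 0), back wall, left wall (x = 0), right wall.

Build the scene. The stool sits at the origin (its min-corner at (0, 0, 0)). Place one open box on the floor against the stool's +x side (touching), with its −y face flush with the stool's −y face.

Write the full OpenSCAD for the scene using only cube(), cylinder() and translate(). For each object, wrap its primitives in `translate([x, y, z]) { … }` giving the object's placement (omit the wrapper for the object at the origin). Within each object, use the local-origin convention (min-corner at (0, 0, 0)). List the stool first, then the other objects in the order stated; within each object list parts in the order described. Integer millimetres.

translate([0, 0, 376]) cube([290, 277, 36]);
cube([26, 26, 376]);
translate([264, 0, 0]) cube([26, 26, 376]);
translate([0, 251, 0]) cube([26, 26, 376]);
translate([264, 251, 0]) cube([26, 26, 376]);
translate([290, 0, 0]) {
  cube([433, 437, 23]);
  translate([0, 0, 23]) cube([433, 23, 74]);
  translate([0, 414, 23]) cube([433, 23, 74]);
  translate([0, 23, 23]) cube([23, 391, 74]);
  translate([410, 23, 23]) cube([23, 391, 74]);
}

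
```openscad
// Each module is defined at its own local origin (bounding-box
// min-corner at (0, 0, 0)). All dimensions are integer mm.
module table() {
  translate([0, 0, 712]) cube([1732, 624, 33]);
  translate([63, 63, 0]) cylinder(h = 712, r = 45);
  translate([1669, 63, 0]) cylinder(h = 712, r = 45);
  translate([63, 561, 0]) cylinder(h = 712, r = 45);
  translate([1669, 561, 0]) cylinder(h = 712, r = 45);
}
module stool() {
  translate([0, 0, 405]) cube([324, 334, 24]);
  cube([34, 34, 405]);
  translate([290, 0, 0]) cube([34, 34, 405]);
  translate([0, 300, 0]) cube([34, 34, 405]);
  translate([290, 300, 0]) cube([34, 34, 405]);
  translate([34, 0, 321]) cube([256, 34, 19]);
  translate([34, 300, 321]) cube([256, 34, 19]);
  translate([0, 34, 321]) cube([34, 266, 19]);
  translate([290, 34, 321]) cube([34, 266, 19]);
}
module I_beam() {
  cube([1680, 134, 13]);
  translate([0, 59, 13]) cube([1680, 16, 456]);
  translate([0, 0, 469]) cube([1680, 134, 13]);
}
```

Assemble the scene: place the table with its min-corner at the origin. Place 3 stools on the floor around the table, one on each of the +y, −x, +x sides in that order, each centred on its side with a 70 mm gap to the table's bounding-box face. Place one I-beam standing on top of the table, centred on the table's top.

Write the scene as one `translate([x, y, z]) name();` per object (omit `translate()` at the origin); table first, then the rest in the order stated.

table();
translate([704, 694, 0]) stool();
translate([-394, 145, 0]) stool();
translate([1802, 145, 0]) stool();
translate([26, 245, 745]) I_beam();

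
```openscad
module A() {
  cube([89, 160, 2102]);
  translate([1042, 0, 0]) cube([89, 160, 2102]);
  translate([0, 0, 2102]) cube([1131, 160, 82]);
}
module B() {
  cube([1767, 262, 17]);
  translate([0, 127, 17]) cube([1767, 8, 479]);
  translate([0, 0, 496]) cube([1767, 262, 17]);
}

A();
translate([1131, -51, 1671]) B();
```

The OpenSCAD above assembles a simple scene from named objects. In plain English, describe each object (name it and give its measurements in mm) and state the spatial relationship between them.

A is a rectangular door frame: two vertical jambs of 89×160 mm section, 2102 mm tall, with a clear opening 953 mm wide between their inner faces. A header 82 mm tall and 160 mm deep lies on top of the jambs and spans the full outside width.

B is an I-beam lying along x, 1767 mm long. Overall section height 513 mm. Two flanges 262 mm wide (y) and 17 mm thick, one on the floor and one at the top; a web 8 mm thick runs between them, centred on the flange width.

The I-beam is beside the door frame with their tops flush at z = 2184.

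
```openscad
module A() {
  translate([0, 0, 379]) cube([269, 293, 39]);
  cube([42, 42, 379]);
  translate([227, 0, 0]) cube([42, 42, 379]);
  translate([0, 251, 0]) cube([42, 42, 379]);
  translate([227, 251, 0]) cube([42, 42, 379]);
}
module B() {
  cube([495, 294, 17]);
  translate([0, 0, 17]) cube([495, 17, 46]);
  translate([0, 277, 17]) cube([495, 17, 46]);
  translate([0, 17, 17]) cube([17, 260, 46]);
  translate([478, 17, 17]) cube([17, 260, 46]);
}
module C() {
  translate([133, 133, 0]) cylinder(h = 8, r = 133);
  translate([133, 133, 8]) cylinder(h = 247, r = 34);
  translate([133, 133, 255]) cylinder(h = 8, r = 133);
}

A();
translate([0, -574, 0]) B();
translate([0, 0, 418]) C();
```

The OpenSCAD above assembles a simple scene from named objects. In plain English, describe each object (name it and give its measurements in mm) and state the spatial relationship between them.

A is a four-legged stool. The seat is a 269×293×39 mm slab whose top surface is at z = 418 mm; four square legs, each 42×42 mm in cross-section, run from the floor (z = 0) to the underside of the seat, each flush with a corner of the seat.

B is an open-topped rectangular box: outside dimensions 495×294×63 mm, with a uniform wall and base thickness of 17 mm. The base is a full 495×294 slab on the floor; four walls sit on top of the base. The front and back walls (the −y and +y sides) span the full width; the two side walls fit between them.

C is a spool: two coaxial disc flanges of radius 133 mm and thickness 8 mm, joined by a core cylinder of radius 34 mm and height 247 mm. The lower flange rests on z = 0 and the three cylinders share a vertical axis.

The open box is on the floor beside the stool on its −y side. The spool is on top of the stool.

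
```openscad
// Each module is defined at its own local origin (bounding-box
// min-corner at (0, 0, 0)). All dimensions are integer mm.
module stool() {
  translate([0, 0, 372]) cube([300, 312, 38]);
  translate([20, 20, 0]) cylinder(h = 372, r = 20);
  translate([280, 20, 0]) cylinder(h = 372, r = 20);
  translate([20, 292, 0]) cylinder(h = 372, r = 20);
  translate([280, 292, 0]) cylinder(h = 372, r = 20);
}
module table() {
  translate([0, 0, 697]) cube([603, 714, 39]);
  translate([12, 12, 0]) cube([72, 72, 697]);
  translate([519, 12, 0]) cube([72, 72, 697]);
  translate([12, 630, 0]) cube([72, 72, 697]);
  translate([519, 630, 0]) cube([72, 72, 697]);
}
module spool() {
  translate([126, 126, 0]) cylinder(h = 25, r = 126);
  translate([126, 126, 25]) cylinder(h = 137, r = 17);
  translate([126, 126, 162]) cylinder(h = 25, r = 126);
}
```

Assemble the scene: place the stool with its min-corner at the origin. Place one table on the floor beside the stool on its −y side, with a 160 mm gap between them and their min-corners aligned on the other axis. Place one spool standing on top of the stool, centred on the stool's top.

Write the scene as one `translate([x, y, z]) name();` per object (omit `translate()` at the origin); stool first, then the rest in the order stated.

stool();
translate([0, -874, 0]) table();
translate([24, 30, 410]) spool();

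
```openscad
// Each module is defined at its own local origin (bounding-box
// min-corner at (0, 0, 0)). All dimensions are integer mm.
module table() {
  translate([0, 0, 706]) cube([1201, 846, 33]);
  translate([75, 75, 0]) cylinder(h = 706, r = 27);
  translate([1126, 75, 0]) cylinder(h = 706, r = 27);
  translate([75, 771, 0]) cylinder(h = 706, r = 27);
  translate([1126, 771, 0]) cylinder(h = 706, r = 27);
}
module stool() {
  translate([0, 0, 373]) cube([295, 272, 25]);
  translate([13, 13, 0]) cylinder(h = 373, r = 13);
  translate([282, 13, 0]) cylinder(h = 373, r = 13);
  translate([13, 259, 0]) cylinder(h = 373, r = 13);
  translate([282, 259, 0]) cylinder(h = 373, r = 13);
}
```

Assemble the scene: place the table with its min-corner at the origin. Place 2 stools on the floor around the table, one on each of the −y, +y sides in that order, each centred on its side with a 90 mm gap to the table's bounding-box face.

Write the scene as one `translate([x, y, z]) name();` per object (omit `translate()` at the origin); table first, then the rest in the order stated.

table();
translate([453, -362, 0]) stool();
translate([453, 936, 0]) stool();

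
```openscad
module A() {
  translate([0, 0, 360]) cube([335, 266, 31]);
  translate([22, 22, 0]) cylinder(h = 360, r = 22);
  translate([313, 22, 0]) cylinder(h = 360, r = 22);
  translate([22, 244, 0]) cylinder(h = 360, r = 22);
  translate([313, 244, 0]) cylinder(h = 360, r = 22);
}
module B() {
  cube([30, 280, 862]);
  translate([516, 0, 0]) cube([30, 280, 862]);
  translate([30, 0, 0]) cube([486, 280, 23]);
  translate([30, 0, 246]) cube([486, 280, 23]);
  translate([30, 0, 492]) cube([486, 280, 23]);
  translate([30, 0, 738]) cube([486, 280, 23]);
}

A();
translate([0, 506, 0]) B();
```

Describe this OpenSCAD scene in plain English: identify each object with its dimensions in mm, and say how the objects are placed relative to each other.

A is a four-legged stool. The seat is 335×266 mm, 31 mm thick, top at z = 391 mm. It stands on four round legs, each 44 mm in diameter, from z = 0 to the seat underside, each leg's axis is inset half a diameter from the nearest pair of seat edges (so the leg's bounding box is flush with the corner).

B is an open bookshelf. Two side panels, each 30 mm thick, 280 mm deep and 862 mm tall, stand 546 mm apart (outside-to-outside). Between them sit 4 shelves, each 23 mm thick and 280 mm deep, spanning the full gap between the sides. The bottom shelf rests on the floor (its underside at z = 0) and the clear gap between one shelf's top and the next shelf's underside is 223 mm.

The bookshelf is on the floor beside the stool on its +y side.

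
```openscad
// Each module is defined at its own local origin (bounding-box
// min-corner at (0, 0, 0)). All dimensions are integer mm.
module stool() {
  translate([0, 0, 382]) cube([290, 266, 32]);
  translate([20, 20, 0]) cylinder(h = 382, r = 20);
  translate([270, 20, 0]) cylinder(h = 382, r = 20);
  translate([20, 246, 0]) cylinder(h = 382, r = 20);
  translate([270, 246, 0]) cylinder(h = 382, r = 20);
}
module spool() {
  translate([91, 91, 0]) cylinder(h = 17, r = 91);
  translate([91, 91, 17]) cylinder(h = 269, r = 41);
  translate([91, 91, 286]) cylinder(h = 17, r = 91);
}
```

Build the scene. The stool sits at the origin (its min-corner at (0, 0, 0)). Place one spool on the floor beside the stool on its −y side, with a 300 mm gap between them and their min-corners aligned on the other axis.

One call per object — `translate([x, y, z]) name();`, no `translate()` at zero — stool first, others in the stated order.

stool();
translate([0, -482, 0]) spool();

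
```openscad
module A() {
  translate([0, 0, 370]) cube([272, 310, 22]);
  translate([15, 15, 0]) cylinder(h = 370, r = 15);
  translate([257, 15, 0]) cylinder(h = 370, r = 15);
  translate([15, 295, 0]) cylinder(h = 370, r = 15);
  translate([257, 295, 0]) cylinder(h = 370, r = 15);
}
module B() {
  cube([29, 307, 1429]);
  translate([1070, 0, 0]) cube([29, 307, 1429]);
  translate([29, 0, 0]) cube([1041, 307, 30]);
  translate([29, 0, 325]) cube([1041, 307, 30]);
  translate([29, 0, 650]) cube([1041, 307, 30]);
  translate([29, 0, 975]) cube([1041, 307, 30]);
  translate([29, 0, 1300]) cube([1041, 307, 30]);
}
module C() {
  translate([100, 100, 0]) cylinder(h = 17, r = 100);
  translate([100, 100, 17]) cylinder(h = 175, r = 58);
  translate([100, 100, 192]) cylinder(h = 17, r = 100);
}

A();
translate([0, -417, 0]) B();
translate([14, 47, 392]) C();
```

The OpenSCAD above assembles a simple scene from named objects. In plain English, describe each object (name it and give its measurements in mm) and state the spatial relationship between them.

A is a four-legged stool. The seat is 272×310 mm, 22 mm thick, top at z = 392 mm. It stands on four round legs, each 30 mm in diameter, from z = 0 to the seat underside, each leg's axis is inset half a diameter from the nearest pair of seat edges (so the leg's bounding box is flush with the corner).

B is an open bookshelf. Two side panels, each 29 mm thick, 307 mm deep and 1429 mm tall, stand 1099 mm apart (outside-to-outside). Between them sit 5 shelves, each 30 mm thick and 307 mm deep, spanning the full gap between the sides. The bottom shelf rests on the floor (its underside at z = 0) and the clear gap between one shelf's top and the next shelf's underside is 295 mm.

C is a spool: two coaxial disc flanges of radius 100 mm and thickness 17 mm, joined by a core cylinder of radius 58 mm and height 175 mm. The lower flange rests on z = 0 and the three cylinders share a vertical axis.

The bookshelf is on the floor beside the stool on its −y side. The spool is on top of the stool.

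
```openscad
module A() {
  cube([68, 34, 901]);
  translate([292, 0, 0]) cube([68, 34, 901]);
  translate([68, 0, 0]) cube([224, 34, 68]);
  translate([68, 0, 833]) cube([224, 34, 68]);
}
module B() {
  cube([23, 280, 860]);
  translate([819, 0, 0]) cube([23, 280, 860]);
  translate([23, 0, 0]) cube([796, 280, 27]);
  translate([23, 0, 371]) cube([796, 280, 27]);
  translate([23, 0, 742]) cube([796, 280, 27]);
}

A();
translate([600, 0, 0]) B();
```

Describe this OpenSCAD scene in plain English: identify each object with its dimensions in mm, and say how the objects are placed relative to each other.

A is a picture frame with a 224×765 mm rectangular opening (x by z) and a uniform 68 mm border on every side. Frame depth is 34 mm along y. It is built from two vertical stiles running the full outside height and two horizontal rails spanning the gap between the stiles.

B is an open bookshelf. Two side panels, each 23 mm thick, 280 mm deep and 860 mm tall, stand 842 mm apart (outside-to-outside). Between them sit 3 shelves, each 27 mm thick and 280 mm deep, spanning the full gap between the sides. The bottom shelf rests on the floor (its underside at z = 0) and the clear gap between one shelf's top and the next shelf's underside is 344 mm.

The bookshelf is on the floor beside the picture frame on its +x side.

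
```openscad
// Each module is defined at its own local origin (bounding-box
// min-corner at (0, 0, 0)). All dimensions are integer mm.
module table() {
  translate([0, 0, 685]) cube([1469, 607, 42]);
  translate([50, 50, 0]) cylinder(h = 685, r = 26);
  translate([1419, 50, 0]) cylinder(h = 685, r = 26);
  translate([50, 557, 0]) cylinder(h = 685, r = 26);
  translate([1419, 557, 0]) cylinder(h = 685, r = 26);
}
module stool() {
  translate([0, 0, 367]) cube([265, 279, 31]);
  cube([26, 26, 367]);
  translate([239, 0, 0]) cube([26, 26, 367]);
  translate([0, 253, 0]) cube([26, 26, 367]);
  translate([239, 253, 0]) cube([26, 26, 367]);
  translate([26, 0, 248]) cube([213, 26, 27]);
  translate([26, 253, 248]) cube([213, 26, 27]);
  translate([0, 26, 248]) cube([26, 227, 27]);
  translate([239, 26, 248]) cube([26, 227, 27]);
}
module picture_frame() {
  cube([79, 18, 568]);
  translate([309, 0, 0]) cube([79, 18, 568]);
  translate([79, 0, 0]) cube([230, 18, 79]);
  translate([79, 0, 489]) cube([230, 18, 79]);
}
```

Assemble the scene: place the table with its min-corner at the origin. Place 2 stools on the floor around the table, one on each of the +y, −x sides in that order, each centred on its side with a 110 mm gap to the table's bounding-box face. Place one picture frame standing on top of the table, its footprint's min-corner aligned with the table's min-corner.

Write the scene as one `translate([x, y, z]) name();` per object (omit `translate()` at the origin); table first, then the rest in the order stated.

table();
translate([602, 717, 0]) stool();
translate([-375, 164, 0]) stool();
translate([0, 0, 727]) picture_frame();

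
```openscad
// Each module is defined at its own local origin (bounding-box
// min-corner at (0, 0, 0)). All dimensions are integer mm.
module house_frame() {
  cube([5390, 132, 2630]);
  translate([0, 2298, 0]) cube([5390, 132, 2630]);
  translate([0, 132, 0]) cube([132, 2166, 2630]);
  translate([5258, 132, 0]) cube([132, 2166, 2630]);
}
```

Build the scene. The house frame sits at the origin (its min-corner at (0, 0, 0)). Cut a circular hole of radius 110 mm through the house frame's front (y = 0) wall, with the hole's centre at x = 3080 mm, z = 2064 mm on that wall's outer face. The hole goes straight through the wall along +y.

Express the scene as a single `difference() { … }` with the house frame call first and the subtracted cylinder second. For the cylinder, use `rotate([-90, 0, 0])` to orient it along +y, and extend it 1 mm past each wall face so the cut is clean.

difference() {
  house_frame();
  translate([3080, -1, 2064]) rotate([-90, 0, 0]) cylinder(h = 134, r = 110);
}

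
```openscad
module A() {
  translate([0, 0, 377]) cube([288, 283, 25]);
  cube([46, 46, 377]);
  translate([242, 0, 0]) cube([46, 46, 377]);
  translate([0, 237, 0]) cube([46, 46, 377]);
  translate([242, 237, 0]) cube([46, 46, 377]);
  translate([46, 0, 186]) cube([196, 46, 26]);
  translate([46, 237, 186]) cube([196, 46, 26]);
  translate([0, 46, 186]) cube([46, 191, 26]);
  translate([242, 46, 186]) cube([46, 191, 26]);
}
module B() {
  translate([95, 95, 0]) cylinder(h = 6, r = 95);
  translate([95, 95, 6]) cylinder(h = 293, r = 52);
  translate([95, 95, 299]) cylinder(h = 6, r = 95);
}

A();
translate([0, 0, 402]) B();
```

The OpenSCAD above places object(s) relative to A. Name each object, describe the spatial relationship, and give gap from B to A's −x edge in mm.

A is a stool. B is a spool. The spool is on top of the stool. The gap from the spool to the stool's −x edge is 0 mm.

The spool's min-x is at 0; the stool's min-x is 0; gap = 0 mm.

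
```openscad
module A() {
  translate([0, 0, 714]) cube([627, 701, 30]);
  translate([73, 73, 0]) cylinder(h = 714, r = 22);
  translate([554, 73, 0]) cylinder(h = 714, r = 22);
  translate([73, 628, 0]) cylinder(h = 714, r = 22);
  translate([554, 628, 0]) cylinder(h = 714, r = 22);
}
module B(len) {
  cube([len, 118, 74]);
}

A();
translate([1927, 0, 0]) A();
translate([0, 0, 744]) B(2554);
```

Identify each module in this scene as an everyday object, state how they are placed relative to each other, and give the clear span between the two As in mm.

Second table starts at x = 1927; first ends at x = 627; clear span = 1927 − 627 = 1300 mm.

A is a table. B is a beam. A beam spans the tops of two tables. The clear span between the two tables is 1300 mm.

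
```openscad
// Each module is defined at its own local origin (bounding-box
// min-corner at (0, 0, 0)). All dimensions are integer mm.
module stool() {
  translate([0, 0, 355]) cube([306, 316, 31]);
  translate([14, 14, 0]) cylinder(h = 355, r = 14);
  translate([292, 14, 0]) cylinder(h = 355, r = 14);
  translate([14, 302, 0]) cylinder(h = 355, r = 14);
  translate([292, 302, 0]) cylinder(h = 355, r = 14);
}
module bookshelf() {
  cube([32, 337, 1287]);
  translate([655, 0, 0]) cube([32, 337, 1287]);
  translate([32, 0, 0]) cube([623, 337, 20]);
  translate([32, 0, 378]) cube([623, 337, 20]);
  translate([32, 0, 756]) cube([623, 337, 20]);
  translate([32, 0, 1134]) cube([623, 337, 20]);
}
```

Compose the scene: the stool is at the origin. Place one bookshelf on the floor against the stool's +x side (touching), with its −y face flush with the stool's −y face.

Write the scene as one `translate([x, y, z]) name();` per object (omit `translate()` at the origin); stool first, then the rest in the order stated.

stool();
translate([306, 0, 0]) bookshelf();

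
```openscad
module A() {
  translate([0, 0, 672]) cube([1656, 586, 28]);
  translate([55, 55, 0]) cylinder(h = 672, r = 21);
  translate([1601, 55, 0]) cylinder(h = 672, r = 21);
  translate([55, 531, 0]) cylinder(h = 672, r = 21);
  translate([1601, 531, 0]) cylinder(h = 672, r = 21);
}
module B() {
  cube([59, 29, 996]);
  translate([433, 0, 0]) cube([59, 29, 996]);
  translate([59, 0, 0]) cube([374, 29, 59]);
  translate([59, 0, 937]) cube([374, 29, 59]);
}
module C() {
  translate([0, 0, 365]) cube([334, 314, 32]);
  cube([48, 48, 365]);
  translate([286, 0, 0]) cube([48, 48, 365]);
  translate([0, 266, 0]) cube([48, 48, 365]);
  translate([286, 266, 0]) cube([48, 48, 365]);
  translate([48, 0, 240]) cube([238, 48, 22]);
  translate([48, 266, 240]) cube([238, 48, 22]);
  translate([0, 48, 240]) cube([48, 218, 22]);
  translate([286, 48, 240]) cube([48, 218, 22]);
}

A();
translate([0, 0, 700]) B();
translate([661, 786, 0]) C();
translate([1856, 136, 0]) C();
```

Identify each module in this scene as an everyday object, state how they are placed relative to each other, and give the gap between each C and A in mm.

Each stool's nearest face is 200 mm from the table's bounding box.

A is a table. B is a picture frame. C is a stool. The picture frame is on top of the table. Two stools sit around the table at the +y, +x sides. The gap between each stool and the table is 200 mm.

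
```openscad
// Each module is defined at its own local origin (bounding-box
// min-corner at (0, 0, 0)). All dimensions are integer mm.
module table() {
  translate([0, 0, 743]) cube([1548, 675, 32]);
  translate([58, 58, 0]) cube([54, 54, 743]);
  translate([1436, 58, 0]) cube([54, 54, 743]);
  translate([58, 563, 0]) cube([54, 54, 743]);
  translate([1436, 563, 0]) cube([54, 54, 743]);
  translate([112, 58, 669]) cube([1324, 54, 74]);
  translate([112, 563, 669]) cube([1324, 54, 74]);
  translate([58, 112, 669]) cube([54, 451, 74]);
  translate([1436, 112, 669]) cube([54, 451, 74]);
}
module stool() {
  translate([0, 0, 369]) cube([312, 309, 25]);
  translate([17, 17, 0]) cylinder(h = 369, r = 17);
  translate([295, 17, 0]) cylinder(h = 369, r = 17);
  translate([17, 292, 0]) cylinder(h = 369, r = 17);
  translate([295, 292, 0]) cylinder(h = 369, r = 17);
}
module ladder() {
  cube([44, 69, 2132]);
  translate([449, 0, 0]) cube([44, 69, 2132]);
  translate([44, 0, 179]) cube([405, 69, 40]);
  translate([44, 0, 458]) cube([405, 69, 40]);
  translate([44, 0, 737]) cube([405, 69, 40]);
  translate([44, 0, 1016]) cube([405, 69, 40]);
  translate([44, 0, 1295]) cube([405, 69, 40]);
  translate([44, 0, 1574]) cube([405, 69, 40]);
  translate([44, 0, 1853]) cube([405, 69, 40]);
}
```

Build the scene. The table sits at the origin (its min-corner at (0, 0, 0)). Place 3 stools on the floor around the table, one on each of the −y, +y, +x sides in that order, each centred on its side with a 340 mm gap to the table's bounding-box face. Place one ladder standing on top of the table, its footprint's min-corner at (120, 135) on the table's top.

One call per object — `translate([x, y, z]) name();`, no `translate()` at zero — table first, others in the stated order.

table();
translate([618, -649, 0]) stool();
translate([618, 1015, 0]) stool();
translate([1888, 183, 0]) stool();
translate([120, 135, 775]) ladder();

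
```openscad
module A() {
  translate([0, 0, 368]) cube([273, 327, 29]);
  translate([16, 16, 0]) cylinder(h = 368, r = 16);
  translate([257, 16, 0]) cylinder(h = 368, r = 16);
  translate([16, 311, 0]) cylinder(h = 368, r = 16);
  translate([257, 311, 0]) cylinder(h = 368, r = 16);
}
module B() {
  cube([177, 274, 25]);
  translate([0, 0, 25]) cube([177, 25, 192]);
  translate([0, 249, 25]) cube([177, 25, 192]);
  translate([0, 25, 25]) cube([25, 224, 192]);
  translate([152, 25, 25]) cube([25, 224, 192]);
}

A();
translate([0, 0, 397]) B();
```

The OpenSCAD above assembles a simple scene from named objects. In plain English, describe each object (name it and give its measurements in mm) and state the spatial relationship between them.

A is a four-legged stool. The seat is 273×327 mm, 29 mm thick, top at z = 397 mm. It stands on four round legs, each 32 mm in diameter, from z = 0 to the seat underside, each leg's axis is inset half a diameter from the nearest pair of seat edges (so the leg's bounding box is flush with the corner).

B is an open storage box with external size 177×274×217 mm and wall thickness 25 mm (the base is also 25 mm thick). The base covers the whole footprint; the four walls stand on the base, with the y-facing walls full-width and the x-facing walls fitting between their inner faces.

The open box is on top of the stool.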